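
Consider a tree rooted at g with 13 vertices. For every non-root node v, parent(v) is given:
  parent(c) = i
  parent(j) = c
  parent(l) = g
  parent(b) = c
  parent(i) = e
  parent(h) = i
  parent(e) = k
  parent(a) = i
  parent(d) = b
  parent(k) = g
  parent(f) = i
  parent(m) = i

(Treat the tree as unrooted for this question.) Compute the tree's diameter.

7

Starting from l, a farthest node is d at distance 7.
One longest path: l–g–k–e–i–c–b–d.
So the diameter is 7.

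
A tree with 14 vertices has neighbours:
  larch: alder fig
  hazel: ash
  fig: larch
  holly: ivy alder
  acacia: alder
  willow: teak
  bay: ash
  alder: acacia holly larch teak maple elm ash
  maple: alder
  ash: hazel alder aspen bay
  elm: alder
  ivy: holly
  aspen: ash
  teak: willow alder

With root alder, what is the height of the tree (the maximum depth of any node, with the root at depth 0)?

The longest root-to-leaf path is alder–teak–willow (2 edges).

2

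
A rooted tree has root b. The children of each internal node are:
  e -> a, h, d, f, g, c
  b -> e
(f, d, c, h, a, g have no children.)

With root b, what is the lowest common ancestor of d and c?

e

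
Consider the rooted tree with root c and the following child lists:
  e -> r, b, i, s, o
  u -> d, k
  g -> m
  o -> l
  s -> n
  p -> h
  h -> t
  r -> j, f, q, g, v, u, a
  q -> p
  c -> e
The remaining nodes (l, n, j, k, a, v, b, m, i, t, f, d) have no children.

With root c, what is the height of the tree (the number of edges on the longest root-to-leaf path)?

t sits deepest: c – e – r – q – p – h – t — 6 edges from the root.

6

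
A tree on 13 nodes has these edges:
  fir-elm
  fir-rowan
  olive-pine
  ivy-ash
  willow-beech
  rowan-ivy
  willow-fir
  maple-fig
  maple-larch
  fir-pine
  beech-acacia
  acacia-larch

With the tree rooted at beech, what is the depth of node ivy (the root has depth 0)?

4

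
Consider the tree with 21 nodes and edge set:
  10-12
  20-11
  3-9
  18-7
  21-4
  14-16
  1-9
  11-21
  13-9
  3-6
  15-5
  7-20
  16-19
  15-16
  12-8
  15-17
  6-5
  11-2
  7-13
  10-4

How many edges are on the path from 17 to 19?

3

17 - 15 - 16 - 19: 3 edges.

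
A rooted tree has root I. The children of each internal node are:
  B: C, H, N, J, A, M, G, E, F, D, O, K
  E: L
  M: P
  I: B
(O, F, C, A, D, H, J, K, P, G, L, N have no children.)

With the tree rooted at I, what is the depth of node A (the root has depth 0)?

2

I → B → A — 2 edges.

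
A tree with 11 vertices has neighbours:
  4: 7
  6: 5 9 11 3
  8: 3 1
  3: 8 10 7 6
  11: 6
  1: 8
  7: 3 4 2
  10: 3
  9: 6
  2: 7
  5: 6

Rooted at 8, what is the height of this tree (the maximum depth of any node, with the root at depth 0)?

3

9 sits deepest: 8-3-6-9 — 3 edges from the root.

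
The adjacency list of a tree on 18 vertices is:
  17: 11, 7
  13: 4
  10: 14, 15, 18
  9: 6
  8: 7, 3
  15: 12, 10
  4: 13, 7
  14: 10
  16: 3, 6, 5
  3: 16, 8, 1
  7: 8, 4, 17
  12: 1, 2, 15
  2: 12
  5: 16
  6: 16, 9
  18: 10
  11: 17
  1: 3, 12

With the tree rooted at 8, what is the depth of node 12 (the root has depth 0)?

3

8 → 3 → 1 → 12 — 3 edges.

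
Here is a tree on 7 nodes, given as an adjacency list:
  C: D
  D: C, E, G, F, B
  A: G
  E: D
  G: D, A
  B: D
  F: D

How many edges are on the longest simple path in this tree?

Starting from E, a farthest node is A at distance 3.
One longest path: E – D – G – A.
So the diameter is 3.

3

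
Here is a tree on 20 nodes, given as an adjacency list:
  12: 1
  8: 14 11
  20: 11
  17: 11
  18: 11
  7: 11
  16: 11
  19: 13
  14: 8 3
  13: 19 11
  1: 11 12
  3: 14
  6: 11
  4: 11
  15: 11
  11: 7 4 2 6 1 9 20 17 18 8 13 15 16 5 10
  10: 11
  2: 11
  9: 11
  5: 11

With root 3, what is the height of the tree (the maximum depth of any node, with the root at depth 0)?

19 sits deepest: 3–14–8–11–13–19 — 5 edges from the root.

5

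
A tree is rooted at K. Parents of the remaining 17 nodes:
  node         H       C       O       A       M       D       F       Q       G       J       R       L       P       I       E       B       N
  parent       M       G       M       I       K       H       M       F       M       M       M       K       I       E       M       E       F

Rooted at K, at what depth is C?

3

K – M – G – C — 3 edges.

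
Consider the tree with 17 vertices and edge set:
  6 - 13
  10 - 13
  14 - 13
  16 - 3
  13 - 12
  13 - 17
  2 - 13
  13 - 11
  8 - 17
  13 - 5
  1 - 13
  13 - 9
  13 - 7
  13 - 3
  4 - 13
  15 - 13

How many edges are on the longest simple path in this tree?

BFS from 8 reaches 16 last, at distance 4; BFS from 16 confirms no node is farther.
Path: 8–17–13–3–16.

4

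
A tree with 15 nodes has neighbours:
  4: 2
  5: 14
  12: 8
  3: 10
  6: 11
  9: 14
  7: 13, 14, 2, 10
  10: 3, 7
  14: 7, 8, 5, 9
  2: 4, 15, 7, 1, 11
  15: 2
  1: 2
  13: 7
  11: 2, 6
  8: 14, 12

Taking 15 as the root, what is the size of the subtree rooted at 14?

Descendants of 14 (including itself): 14, 5, 8, 9, 12. That's 5.

5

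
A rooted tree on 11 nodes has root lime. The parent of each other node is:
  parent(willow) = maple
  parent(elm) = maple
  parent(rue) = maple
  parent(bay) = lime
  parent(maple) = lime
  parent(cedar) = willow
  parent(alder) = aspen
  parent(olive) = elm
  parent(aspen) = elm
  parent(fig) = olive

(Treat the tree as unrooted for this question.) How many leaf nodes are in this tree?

The leaves are alder, bay, cedar, fig, rue.
That is 5 leaves.

5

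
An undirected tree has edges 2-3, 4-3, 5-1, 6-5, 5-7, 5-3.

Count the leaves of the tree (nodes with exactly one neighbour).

5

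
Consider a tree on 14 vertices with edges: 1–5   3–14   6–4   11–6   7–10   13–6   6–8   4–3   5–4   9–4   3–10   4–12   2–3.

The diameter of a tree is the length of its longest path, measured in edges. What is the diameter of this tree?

5

Starting from 7, a farthest node is 8 at distance 5.
One longest path: 7–10–3–4–6–8.
So the diameter is 5.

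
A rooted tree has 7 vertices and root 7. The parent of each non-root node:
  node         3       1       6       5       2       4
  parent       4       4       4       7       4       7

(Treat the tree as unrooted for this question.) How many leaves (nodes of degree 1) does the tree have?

Degree-1 nodes: 1, 2, 3, 5, 6 — 5 of them.

5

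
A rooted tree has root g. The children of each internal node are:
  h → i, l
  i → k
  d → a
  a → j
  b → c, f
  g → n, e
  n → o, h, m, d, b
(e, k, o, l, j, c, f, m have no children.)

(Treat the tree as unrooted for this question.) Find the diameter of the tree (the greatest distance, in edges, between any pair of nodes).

6

A longest path is j - a - d - n - h - i - k, with 6 edges.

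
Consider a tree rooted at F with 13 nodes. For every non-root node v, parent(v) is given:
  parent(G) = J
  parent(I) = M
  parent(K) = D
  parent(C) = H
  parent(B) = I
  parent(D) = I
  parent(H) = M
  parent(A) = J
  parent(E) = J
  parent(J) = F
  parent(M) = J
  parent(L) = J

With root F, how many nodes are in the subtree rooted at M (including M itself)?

7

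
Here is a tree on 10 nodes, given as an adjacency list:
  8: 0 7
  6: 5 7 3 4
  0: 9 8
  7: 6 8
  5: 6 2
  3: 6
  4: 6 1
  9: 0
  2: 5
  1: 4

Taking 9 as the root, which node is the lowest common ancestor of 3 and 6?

Path 3→root: 3 6 7 8 0 9; path 6→root: 6 7 8 0 9.
First common node: 6.

6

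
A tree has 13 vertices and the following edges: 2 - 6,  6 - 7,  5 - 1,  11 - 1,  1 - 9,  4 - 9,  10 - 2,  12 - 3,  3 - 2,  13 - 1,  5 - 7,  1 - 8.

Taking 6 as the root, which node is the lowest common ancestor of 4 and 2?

6

4's ancestor chain is 4, 9, 1, 5, 7, 6 and 2's is 2, 6; they first meet at 6.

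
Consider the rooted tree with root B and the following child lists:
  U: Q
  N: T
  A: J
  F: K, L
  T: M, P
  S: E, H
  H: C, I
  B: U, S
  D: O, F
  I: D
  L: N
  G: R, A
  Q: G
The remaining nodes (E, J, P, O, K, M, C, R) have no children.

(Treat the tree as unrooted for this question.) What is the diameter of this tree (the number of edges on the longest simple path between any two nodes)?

14

Starting from P, a farthest node is J at distance 14.
One longest path: P – T – N – L – F – D – I – H – S – B – U – Q – G – A – J.
So the diameter is 14.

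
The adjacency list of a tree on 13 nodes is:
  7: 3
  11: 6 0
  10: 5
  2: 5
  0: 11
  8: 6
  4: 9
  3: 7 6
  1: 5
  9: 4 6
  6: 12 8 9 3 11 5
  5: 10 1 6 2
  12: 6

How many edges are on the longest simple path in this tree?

4

BFS from 7 reaches 1 last, at distance 4; BFS from 1 confirms no node is farther.
Path: 7–3–6–5–1.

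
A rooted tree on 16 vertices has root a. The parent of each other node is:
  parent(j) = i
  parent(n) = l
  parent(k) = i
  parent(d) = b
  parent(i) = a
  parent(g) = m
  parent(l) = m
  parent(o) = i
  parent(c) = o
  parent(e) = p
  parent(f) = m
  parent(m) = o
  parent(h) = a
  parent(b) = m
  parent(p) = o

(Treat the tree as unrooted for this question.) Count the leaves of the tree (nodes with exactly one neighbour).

9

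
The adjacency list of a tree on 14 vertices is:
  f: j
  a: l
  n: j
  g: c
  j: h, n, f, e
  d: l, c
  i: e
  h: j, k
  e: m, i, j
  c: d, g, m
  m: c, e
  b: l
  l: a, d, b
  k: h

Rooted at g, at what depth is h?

5

Climbing from h to the root: h – j – e – m – c – g. That's 5 steps.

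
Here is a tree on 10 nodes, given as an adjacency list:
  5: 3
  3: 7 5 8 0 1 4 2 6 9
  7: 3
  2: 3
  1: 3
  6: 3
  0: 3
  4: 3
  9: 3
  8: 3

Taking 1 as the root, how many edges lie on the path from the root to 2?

2

Path from 1 to 2: 1 – 3 – 2, which has 2 edges.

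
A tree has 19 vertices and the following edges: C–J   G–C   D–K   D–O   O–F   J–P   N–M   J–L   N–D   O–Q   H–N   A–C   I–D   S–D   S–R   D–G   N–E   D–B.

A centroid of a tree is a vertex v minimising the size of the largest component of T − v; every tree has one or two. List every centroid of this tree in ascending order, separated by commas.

D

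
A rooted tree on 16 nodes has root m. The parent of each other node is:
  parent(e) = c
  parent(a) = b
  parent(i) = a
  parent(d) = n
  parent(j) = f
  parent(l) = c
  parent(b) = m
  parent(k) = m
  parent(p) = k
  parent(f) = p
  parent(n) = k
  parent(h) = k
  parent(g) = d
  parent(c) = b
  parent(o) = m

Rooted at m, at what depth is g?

4

Climbing from g to the root: g – d – n – k – m. That's 4 steps.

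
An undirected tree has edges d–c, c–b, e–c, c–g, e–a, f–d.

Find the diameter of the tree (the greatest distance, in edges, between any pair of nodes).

4

A longest path is a – e – c – d – f, with 4 edges.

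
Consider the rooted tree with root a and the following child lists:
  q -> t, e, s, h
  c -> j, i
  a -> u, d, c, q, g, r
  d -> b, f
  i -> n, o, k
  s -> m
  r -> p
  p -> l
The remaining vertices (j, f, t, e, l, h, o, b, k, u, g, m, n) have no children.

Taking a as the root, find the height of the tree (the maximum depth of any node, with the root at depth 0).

A deepest node is n, reached by a-c-i-n.
That path has 3 edges, so the height is 3.

3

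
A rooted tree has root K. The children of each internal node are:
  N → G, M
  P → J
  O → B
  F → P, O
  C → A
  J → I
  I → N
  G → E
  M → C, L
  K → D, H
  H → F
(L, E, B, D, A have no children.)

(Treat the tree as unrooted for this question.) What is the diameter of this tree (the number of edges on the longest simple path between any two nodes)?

10

Starting from D, a farthest node is A at distance 10.
One longest path: D - K - H - F - P - J - I - N - M - C - A.
So the diameter is 10.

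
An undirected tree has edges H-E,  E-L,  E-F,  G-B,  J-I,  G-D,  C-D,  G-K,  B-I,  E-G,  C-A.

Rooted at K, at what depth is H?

3

Path from K to H: K → G → E → H, which has 3 edges.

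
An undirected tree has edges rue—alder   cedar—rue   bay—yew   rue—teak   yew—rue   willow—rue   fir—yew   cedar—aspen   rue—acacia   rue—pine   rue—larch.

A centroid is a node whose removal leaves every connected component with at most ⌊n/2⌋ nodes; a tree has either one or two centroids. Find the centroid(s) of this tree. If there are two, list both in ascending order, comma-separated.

rue

Delete rue: the remaining components have sizes 3, 2, 1, 1, 1, 1, 1, 1. Max 3 ≤ 6, so rue is a centroid.
No neighbour of rue does as well, so rue is the unique centroid.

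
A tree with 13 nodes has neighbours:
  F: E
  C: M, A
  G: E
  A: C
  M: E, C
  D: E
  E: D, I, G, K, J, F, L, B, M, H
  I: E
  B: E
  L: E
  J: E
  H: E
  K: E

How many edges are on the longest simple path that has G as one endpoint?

4

A farthest node from G is A.
The path G – E – M – C – A has 4 edges.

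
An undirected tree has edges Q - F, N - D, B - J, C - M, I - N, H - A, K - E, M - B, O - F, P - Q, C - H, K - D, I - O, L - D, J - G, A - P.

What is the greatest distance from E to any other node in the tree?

The node farthest from E is G, via E-K-D-N-I-O-F-Q-P-A-H-C-M-B-J-G — 15 edges.

15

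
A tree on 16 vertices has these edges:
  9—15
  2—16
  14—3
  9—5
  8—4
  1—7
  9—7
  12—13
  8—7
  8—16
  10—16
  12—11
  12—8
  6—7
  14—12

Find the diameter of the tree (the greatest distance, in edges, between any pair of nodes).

6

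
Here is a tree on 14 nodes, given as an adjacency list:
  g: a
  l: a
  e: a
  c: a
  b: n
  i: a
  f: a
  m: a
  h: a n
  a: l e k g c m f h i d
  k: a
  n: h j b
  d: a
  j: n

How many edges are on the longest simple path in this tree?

BFS from b reaches g last, at distance 4; BFS from g confirms no node is farther.
Path: b – n – h – a – g.

4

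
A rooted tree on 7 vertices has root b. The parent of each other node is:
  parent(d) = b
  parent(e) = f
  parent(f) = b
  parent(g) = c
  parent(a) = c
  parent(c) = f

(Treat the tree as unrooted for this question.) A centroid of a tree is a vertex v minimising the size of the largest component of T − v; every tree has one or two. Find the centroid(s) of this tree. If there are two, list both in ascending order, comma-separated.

Delete f: the remaining components have sizes 3, 2, 1. Max 3 ≤ 3, so f is a centroid.
No neighbour of f does as well, so f is the unique centroid.

f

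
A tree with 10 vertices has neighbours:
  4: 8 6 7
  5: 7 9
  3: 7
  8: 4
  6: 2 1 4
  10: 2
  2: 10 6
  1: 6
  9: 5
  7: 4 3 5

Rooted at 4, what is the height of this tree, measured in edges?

The longest root-to-leaf path is 4-7-5-9 (3 edges).

3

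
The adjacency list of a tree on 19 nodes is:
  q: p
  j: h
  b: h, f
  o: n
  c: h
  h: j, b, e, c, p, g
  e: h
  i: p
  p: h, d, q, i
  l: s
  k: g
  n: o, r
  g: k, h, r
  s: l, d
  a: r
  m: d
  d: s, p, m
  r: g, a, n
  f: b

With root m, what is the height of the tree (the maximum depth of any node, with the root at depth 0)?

A deepest node is o, reached by m-d-p-h-g-r-n-o.
That path has 7 edges, so the height is 7.

7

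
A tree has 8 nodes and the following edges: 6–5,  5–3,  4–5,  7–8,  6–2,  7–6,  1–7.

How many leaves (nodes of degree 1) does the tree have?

5

The leaves are 1, 2, 3, 4, 8.
That is 5 leaves.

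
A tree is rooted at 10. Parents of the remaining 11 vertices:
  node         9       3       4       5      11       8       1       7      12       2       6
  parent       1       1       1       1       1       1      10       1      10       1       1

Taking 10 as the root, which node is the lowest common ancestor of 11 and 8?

1

11's ancestor chain is 11, 1, 10 and 8's is 8, 1, 10; they first meet at 1.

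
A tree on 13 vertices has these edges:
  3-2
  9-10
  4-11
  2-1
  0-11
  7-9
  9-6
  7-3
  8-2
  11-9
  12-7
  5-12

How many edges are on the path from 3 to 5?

3

Walking from 3: 3 – 7 – 12 – 5. Length 3.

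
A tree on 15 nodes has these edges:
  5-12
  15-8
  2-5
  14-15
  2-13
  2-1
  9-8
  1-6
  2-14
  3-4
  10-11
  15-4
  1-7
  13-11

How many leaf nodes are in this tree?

6

Exactly 6 nodes have a single neighbour: 3, 6, 7, 9, 10, 12.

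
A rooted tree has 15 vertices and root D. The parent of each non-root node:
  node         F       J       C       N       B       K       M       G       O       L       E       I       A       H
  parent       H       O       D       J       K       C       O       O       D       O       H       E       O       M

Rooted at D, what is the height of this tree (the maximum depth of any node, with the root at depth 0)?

5

I sits deepest: D–O–M–H–E–I — 5 edges from the root.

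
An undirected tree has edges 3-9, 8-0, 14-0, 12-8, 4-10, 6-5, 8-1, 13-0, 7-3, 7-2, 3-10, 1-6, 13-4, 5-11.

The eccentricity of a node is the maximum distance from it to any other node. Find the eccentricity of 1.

8

Distances from 1 peak at 8, attained at 2.
1-8-0-13-4-10-3-7-2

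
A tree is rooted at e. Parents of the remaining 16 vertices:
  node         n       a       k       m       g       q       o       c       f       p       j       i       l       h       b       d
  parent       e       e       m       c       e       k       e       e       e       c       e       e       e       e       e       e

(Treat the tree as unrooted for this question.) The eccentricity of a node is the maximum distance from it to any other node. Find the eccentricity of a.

A farthest node from a is q.
The path a–e–c–m–k–q has 5 edges.

5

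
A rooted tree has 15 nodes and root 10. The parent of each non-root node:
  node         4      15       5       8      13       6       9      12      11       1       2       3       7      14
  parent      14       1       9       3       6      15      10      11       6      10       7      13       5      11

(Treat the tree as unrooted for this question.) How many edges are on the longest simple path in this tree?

A longest path is 4 - 14 - 11 - 6 - 15 - 1 - 10 - 9 - 5 - 7 - 2, with 10 edges.

10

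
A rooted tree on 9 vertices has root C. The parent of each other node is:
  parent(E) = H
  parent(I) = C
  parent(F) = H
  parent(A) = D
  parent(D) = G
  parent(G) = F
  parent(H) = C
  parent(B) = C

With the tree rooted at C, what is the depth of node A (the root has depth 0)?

5

Climbing from A to the root: A–D–G–F–H–C. That's 5 steps.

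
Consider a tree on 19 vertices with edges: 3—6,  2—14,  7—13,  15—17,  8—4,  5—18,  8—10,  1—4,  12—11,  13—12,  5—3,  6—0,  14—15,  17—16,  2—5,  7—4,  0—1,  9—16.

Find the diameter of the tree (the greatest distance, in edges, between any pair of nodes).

15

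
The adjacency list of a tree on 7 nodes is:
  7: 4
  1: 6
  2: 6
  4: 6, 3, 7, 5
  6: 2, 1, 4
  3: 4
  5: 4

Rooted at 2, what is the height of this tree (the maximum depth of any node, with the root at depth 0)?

The longest root-to-leaf path is 2 – 6 – 4 – 3 (3 edges).

3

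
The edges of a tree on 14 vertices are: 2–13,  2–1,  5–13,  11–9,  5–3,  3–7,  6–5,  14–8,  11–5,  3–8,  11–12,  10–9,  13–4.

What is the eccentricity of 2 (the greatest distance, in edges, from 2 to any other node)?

The node farthest from 2 is 14 (10 also at distance 5), via 2 – 13 – 5 – 3 – 8 – 14 — 5 edges.

5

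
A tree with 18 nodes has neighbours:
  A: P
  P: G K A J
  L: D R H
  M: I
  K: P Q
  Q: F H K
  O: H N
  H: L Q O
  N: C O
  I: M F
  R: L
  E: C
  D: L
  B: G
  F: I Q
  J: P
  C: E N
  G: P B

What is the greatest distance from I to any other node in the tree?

Distances from I peak at 7, attained at E.
I–F–Q–H–O–N–C–E

7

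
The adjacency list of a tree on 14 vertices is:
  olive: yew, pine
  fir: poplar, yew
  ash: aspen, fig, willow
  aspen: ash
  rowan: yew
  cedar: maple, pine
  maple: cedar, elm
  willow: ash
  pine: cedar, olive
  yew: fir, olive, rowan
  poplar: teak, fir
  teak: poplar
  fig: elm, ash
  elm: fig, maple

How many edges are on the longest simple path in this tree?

11

BFS from willow reaches teak last, at distance 11; BFS from teak confirms no node is farther.
Path: willow - ash - fig - elm - maple - cedar - pine - olive - yew - fir - poplar - teak.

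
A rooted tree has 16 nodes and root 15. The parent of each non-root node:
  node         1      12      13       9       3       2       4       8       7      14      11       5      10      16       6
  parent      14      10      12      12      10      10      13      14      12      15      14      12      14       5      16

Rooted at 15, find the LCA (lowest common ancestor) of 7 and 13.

12

Ancestors of 7 (toward the root): 7, 12, 10, 14, 15.
Ancestors of 13: 13, 12, 10, 14, 15.
The deepest node appearing in both lists is 12.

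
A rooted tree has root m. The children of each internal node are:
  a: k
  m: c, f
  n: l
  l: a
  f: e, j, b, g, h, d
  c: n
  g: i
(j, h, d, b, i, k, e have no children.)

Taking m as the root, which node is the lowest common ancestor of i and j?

f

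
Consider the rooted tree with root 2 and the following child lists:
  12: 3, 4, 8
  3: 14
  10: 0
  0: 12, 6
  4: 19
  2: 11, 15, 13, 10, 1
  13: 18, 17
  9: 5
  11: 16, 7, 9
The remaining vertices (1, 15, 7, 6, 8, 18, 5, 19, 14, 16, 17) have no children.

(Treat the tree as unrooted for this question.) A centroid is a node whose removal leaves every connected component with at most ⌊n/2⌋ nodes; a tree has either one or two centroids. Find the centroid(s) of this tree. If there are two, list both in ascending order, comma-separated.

2

Removing 2 splits the tree into components of sizes 9, 5, 3, 1, 1; the largest is 9 ≤ ⌊20/2⌋ = 10.
Every other node leaves some component of size > 10, so the centroid is unique.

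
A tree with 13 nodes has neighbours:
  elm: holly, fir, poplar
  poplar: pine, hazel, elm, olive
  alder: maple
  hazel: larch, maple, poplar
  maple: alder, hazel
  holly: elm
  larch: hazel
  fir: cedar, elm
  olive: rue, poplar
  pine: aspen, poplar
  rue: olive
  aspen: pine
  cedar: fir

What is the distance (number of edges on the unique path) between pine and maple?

pine – poplar – hazel – maple: 3 edges.

3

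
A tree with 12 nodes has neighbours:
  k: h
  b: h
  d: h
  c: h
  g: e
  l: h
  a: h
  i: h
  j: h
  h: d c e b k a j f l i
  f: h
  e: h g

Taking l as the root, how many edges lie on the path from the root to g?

3

Climbing from g to the root: g–e–h–l. That's 3 steps.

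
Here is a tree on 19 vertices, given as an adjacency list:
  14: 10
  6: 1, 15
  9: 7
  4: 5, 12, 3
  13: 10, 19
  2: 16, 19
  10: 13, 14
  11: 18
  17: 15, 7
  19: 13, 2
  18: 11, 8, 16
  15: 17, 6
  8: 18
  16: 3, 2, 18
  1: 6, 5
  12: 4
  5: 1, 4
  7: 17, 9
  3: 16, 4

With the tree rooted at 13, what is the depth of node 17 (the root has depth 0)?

10

Path from 13 to 17: 13 → 19 → 2 → 16 → 3 → 4 → 5 → 1 → 6 → 15 → 17, which has 10 edges.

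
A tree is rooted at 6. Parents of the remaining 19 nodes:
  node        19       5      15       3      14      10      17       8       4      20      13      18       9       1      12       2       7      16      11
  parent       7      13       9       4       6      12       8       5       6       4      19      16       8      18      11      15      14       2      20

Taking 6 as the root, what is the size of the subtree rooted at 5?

5's subtree: {5, 8, 9, 17, 15, 2, 16, 18, 1}, size 9.

9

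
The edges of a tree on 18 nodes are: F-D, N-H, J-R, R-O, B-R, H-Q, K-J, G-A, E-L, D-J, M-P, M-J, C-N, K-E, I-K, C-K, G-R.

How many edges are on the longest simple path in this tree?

8

Starting from A, a farthest node is Q at distance 8.
One longest path: A-G-R-J-K-C-N-H-Q.
So the diameter is 8.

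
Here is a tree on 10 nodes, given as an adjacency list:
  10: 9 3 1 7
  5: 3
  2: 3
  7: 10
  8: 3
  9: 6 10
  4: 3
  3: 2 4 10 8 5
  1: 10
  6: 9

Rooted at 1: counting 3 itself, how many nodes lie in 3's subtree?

5

Descendants of 3 (including itself): 3, 4, 5, 2, 8. That's 5.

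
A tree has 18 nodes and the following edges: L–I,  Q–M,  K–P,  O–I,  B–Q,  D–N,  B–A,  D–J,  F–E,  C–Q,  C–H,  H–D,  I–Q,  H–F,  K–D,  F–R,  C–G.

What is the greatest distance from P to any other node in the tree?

The node farthest from P is L (A, O also at distance 7), via P – K – D – H – C – Q – I – L — 7 edges.

7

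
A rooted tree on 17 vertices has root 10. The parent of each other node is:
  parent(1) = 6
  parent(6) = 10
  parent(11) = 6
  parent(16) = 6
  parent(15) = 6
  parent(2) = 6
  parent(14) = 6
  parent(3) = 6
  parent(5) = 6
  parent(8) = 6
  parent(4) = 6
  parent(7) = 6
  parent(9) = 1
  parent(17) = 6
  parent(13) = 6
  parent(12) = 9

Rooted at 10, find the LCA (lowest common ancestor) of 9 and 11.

Ancestors of 9 (toward the root): 9, 1, 6, 10.
Ancestors of 11: 11, 6, 10.
The deepest node appearing in both lists is 6.

6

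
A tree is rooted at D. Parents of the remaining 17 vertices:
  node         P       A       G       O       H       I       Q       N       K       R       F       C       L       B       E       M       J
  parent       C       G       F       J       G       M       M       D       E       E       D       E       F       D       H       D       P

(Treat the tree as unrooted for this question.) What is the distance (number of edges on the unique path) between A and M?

A - G - F - D - M: 4 edges.

4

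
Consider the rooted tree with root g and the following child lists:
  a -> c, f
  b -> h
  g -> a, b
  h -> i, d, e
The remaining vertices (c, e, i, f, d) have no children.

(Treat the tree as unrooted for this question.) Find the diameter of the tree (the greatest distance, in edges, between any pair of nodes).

5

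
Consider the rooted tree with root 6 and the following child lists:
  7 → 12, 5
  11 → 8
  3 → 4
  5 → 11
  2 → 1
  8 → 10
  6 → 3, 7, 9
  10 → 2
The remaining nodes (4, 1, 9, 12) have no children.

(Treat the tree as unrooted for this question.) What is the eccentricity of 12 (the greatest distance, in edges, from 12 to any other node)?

A farthest node from 12 is 1.
The path 12-7-5-11-8-10-2-1 has 7 edges.

7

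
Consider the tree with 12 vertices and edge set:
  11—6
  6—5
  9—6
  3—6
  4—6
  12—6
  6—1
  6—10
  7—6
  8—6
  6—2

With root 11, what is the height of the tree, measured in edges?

2

9 sits deepest: 11 → 6 → 9 — 2 edges from the root.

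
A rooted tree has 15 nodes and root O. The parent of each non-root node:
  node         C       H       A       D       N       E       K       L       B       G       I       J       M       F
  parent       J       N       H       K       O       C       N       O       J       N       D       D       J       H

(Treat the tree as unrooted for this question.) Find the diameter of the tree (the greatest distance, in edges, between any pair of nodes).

7

Starting from E, a farthest node is A at distance 7.
One longest path: E-C-J-D-K-N-H-A.
So the diameter is 7.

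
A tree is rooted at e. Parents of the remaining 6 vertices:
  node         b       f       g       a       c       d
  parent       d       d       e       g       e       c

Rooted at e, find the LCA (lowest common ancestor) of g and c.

e

Path g→root: g e; path c→root: c e.
First common node: e.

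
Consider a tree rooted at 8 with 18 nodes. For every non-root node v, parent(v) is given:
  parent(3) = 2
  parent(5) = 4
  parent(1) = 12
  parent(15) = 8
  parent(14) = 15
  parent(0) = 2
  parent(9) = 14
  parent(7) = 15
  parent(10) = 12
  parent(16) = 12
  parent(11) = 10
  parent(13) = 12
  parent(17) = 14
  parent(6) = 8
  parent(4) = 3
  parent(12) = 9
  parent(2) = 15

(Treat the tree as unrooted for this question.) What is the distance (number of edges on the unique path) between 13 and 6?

6

Walking from 13: 13 – 12 – 9 – 14 – 15 – 8 – 6. Length 6.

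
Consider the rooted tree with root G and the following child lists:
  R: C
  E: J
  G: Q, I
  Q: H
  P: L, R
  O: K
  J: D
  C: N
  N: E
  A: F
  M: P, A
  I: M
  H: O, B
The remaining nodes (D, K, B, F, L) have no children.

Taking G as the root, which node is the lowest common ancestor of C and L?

P

C's ancestor chain is C, R, P, M, I, G and L's is L, P, M, I, G; they first meet at P.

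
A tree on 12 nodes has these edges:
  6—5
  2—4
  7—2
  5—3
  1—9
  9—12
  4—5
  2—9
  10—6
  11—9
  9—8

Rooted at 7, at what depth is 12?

7 – 2 – 9 – 12 — 3 edges.

3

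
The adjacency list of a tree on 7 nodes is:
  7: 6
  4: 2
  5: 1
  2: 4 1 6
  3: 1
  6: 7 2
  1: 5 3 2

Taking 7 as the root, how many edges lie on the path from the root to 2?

2

7–6–2 — 2 edges.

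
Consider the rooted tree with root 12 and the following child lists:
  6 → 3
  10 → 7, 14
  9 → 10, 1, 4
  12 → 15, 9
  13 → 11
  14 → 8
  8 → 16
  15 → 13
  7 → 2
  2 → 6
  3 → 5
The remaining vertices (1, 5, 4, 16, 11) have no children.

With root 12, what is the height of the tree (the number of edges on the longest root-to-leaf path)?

7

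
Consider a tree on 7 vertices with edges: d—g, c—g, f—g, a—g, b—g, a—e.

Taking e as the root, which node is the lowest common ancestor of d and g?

g

Path d→root: d g a e; path g→root: g a e.
First common node: g.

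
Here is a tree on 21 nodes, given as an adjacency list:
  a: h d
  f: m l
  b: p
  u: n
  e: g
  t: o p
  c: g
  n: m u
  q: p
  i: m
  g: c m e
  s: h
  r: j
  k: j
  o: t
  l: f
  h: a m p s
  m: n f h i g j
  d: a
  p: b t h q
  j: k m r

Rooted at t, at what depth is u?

5

Climbing from u to the root: u – n – m – h – p – t. That's 5 steps.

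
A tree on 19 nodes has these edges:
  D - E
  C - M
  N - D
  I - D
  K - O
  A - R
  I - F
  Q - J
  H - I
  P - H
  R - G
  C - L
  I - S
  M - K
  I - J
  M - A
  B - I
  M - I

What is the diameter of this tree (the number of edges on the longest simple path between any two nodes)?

A longest path is P-H-I-M-A-R-G, with 6 edges.

6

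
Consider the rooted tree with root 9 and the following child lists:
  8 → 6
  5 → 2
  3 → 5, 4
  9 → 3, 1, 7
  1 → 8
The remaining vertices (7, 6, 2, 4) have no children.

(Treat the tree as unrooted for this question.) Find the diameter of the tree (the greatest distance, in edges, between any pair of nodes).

A longest path is 6 - 8 - 1 - 9 - 3 - 5 - 2, with 6 edges.

6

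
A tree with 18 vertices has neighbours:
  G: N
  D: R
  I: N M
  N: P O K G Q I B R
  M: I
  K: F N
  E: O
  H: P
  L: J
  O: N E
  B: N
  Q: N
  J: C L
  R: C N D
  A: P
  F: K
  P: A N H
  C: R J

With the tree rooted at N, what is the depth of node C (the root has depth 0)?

2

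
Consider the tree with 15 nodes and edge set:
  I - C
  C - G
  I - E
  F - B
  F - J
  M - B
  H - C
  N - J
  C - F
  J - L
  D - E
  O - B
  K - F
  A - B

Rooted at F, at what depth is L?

F – J – L — 2 edges.

2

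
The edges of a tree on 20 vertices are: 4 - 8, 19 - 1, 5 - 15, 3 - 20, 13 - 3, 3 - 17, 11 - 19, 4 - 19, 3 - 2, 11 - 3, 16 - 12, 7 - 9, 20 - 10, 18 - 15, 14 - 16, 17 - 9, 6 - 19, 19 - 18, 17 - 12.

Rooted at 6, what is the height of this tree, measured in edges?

The longest root-to-leaf path is 6-19-11-3-17-12-16-14 (7 edges).

7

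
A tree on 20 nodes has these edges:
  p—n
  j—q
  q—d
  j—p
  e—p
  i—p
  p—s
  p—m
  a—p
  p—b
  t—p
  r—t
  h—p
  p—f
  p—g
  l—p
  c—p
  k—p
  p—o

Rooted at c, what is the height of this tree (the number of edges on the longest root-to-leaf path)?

4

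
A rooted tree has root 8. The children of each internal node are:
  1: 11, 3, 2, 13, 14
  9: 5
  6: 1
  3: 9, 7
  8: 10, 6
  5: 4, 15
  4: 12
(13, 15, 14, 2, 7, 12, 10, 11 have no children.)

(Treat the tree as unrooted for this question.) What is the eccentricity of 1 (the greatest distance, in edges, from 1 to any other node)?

5

Distances from 1 peak at 5, attained at 12.
1-3-9-5-4-12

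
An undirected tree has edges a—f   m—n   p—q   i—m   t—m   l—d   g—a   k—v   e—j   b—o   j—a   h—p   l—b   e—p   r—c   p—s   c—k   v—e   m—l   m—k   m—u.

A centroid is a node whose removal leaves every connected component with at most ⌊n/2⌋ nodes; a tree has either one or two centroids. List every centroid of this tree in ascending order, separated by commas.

Delete k: the remaining components have sizes 10, 9, 2. Max 10 ≤ 11, so k is a centroid.
Every other node leaves some component of size > 11, so the centroid is unique.

k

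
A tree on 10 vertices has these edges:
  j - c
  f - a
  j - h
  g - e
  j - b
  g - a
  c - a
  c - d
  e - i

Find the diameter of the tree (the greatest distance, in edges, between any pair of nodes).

Starting from i, a farthest node is h at distance 6.
One longest path: i – e – g – a – c – j – h.
So the diameter is 6.

6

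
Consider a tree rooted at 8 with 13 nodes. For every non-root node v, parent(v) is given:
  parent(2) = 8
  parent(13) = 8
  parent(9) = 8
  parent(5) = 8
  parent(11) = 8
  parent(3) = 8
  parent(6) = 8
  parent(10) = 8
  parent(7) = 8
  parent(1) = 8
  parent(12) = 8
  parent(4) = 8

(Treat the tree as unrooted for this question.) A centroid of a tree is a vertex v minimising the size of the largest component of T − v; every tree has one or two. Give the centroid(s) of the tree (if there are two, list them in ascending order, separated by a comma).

8

Removing 8 splits the tree into components of sizes 1, 1, 1, 1, 1, 1, 1, 1, 1, 1, 1, 1; the largest is 1 ≤ ⌊13/2⌋ = 6.
Every other node leaves some component of size > 6, so the centroid is unique.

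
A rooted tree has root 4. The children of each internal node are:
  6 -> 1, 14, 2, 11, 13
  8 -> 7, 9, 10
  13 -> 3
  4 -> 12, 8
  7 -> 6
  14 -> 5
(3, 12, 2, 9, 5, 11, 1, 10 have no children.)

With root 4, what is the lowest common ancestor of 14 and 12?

Path 14→root: 14 6 7 8 4; path 12→root: 12 4.
First common node: 4.

4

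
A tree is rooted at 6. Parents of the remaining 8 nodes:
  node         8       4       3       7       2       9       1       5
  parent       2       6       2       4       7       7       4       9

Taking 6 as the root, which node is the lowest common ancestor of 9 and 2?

7

Path 9→root: 9 7 4 6; path 2→root: 2 7 4 6.
First common node: 7.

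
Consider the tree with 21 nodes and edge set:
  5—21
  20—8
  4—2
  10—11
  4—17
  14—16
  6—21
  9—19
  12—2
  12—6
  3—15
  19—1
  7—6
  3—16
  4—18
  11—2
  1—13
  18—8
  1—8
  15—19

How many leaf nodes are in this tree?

The leaves are 5, 7, 9, 10, 13, 14, 17, 20.
That is 8 leaves.

8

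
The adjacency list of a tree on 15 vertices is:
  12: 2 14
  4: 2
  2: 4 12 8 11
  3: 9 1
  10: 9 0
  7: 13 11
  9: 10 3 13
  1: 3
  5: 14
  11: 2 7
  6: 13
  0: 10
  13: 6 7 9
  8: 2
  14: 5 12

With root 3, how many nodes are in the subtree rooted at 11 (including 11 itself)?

11's subtree: {11, 2, 12, 4, 8, 14, 5}, size 7.

7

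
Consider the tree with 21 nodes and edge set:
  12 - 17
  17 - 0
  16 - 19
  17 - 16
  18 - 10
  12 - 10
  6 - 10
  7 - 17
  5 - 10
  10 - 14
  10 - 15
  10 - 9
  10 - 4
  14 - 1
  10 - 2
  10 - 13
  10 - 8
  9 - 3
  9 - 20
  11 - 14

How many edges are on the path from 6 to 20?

3

6 - 10 - 9 - 20: 3 edges.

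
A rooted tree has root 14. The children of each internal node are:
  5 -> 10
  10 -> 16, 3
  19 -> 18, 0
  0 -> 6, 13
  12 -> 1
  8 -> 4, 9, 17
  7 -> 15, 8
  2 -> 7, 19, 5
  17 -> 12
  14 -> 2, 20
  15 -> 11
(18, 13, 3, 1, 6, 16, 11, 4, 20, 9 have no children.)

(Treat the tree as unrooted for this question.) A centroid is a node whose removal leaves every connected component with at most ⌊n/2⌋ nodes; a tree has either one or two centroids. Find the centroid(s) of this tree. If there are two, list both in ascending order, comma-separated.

2

Delete 2: the remaining components have sizes 9, 5, 4, 2. Max 9 ≤ 10, so 2 is a centroid.
Every other node leaves some component of size > 10, so the centroid is unique.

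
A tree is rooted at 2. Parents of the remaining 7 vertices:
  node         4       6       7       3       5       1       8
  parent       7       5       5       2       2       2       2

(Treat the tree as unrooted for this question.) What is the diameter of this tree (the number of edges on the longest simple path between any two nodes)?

4

BFS from 4 reaches 8 last, at distance 4; BFS from 8 confirms no node is farther.
Path: 4 - 7 - 5 - 2 - 8.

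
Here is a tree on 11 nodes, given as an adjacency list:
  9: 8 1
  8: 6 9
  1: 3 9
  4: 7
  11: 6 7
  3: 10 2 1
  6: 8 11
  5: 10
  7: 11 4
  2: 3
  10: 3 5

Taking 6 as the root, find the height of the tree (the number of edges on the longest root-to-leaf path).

A deepest node is 5, reached by 6 – 8 – 9 – 1 – 3 – 10 – 5.
That path has 6 edges, so the height is 6.

6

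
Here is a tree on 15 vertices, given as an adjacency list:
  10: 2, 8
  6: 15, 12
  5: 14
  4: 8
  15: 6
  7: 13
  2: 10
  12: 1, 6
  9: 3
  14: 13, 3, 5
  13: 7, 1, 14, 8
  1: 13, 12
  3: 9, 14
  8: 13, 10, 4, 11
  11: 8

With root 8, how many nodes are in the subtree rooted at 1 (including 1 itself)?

The subtree rooted at 1 contains: 1, 12, 6, 15 — 4 nodes.

4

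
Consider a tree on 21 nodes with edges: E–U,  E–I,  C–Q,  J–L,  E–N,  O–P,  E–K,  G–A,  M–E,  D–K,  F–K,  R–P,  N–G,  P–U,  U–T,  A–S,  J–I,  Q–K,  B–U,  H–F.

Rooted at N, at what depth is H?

4

N – E – K – F – H — 4 edges.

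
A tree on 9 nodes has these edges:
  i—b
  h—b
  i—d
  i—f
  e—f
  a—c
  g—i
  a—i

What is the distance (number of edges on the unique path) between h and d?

The path is h - b - i - d, which has 3 edges.

3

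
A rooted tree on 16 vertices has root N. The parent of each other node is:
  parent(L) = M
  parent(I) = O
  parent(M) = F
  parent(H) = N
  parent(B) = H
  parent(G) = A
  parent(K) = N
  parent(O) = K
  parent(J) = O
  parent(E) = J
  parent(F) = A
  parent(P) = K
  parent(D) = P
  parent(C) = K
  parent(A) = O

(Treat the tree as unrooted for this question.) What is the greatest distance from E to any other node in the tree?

6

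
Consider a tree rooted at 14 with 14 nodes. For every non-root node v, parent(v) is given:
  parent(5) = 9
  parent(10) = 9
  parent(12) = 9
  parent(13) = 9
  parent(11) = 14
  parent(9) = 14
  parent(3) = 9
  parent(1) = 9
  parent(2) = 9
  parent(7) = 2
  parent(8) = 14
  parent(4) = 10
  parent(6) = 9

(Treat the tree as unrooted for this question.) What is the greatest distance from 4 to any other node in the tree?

4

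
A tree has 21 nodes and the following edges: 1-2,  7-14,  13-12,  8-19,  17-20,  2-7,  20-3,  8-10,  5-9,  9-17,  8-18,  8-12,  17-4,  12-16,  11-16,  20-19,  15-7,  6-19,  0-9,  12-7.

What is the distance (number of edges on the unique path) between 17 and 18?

Walking from 17: 17–20–19–8–18. Length 4.

4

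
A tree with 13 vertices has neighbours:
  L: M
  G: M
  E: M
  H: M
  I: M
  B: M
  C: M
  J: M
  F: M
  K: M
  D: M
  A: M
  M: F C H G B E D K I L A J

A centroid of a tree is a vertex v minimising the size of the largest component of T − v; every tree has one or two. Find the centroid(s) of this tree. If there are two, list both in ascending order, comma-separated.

M

Delete M: the remaining components have sizes 1, 1, 1, 1, 1, 1, 1, 1, 1, 1, 1, 1. Max 1 ≤ 6, so M is a centroid.
No neighbour of M does as well, so M is the unique centroid.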